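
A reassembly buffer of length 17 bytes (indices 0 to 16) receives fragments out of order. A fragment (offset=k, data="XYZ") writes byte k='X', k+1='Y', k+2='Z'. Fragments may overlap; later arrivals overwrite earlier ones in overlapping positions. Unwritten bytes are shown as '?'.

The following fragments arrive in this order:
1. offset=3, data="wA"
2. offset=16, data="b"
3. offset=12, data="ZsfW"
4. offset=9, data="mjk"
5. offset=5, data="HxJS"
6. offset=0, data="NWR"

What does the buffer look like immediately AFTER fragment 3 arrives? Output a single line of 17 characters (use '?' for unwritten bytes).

Fragment 1: offset=3 data="wA" -> buffer=???wA????????????
Fragment 2: offset=16 data="b" -> buffer=???wA???????????b
Fragment 3: offset=12 data="ZsfW" -> buffer=???wA???????ZsfWb

Answer: ???wA???????ZsfWb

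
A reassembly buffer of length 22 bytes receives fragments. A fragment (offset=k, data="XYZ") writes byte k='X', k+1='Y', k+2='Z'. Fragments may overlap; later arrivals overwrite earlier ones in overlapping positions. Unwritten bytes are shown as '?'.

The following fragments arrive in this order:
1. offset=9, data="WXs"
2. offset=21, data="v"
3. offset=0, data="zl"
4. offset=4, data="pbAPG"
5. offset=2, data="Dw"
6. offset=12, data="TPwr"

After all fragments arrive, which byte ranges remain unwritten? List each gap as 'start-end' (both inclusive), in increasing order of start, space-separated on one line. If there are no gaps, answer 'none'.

Fragment 1: offset=9 len=3
Fragment 2: offset=21 len=1
Fragment 3: offset=0 len=2
Fragment 4: offset=4 len=5
Fragment 5: offset=2 len=2
Fragment 6: offset=12 len=4
Gaps: 16-20

Answer: 16-20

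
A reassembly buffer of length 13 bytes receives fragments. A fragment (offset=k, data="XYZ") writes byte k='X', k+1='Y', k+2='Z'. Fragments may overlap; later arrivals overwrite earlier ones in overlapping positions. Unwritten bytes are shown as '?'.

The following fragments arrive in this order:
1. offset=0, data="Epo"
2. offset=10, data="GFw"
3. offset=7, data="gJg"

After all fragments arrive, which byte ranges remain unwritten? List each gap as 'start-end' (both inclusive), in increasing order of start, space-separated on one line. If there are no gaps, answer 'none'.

Fragment 1: offset=0 len=3
Fragment 2: offset=10 len=3
Fragment 3: offset=7 len=3
Gaps: 3-6

Answer: 3-6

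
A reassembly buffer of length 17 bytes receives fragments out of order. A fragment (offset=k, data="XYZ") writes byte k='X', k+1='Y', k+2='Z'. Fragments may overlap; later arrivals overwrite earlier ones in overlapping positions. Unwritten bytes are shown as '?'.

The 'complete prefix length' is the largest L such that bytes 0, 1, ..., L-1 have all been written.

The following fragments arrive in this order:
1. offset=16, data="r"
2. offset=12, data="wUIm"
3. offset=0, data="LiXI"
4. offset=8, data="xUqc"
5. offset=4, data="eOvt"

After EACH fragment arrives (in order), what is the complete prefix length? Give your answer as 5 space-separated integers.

Answer: 0 0 4 4 17

Derivation:
Fragment 1: offset=16 data="r" -> buffer=????????????????r -> prefix_len=0
Fragment 2: offset=12 data="wUIm" -> buffer=????????????wUImr -> prefix_len=0
Fragment 3: offset=0 data="LiXI" -> buffer=LiXI????????wUImr -> prefix_len=4
Fragment 4: offset=8 data="xUqc" -> buffer=LiXI????xUqcwUImr -> prefix_len=4
Fragment 5: offset=4 data="eOvt" -> buffer=LiXIeOvtxUqcwUImr -> prefix_len=17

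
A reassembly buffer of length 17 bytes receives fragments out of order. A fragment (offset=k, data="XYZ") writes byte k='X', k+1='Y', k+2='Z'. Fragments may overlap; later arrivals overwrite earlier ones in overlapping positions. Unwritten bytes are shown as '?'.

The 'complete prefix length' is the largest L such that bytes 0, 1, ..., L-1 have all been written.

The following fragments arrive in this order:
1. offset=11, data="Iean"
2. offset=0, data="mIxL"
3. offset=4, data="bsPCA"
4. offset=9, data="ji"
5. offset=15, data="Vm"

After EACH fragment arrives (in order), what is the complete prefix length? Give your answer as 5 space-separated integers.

Answer: 0 4 9 15 17

Derivation:
Fragment 1: offset=11 data="Iean" -> buffer=???????????Iean?? -> prefix_len=0
Fragment 2: offset=0 data="mIxL" -> buffer=mIxL???????Iean?? -> prefix_len=4
Fragment 3: offset=4 data="bsPCA" -> buffer=mIxLbsPCA??Iean?? -> prefix_len=9
Fragment 4: offset=9 data="ji" -> buffer=mIxLbsPCAjiIean?? -> prefix_len=15
Fragment 5: offset=15 data="Vm" -> buffer=mIxLbsPCAjiIeanVm -> prefix_len=17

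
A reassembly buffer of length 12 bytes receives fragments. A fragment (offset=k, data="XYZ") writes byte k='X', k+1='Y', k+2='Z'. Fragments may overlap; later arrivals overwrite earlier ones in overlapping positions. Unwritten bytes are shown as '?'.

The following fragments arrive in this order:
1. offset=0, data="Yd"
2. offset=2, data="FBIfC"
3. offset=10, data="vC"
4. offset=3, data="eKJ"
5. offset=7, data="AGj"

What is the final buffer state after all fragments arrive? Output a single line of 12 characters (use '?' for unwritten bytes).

Answer: YdFeKJCAGjvC

Derivation:
Fragment 1: offset=0 data="Yd" -> buffer=Yd??????????
Fragment 2: offset=2 data="FBIfC" -> buffer=YdFBIfC?????
Fragment 3: offset=10 data="vC" -> buffer=YdFBIfC???vC
Fragment 4: offset=3 data="eKJ" -> buffer=YdFeKJC???vC
Fragment 5: offset=7 data="AGj" -> buffer=YdFeKJCAGjvC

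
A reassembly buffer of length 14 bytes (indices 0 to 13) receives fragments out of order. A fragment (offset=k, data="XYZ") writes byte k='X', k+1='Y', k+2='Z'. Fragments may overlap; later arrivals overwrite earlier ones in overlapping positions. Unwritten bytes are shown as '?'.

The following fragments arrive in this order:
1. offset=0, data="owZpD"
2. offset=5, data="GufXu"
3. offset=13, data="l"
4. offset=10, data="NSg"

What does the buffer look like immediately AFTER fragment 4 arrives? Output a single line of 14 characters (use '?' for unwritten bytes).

Fragment 1: offset=0 data="owZpD" -> buffer=owZpD?????????
Fragment 2: offset=5 data="GufXu" -> buffer=owZpDGufXu????
Fragment 3: offset=13 data="l" -> buffer=owZpDGufXu???l
Fragment 4: offset=10 data="NSg" -> buffer=owZpDGufXuNSgl

Answer: owZpDGufXuNSgl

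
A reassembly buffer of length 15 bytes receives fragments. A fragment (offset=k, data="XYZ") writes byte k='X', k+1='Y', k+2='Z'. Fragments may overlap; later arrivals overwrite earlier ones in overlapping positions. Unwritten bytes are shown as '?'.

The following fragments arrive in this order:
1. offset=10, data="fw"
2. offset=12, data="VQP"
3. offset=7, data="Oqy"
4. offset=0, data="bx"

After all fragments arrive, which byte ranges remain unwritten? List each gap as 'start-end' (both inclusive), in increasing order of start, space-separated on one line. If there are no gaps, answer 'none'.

Fragment 1: offset=10 len=2
Fragment 2: offset=12 len=3
Fragment 3: offset=7 len=3
Fragment 4: offset=0 len=2
Gaps: 2-6

Answer: 2-6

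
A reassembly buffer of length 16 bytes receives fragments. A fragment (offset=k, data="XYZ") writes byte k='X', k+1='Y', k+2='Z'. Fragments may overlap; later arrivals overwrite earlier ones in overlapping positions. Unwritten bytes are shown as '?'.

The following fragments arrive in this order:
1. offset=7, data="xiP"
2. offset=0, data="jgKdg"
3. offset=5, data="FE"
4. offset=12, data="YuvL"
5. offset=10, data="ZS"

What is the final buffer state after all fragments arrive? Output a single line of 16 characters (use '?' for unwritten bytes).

Fragment 1: offset=7 data="xiP" -> buffer=???????xiP??????
Fragment 2: offset=0 data="jgKdg" -> buffer=jgKdg??xiP??????
Fragment 3: offset=5 data="FE" -> buffer=jgKdgFExiP??????
Fragment 4: offset=12 data="YuvL" -> buffer=jgKdgFExiP??YuvL
Fragment 5: offset=10 data="ZS" -> buffer=jgKdgFExiPZSYuvL

Answer: jgKdgFExiPZSYuvL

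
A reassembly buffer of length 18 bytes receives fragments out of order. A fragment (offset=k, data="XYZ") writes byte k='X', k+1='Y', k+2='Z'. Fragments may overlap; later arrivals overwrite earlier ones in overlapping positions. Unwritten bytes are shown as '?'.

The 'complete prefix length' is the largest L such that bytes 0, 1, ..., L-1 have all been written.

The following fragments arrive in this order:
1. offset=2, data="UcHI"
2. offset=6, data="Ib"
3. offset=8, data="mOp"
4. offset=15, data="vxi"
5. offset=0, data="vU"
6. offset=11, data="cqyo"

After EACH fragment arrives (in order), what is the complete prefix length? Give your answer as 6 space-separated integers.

Fragment 1: offset=2 data="UcHI" -> buffer=??UcHI???????????? -> prefix_len=0
Fragment 2: offset=6 data="Ib" -> buffer=??UcHIIb?????????? -> prefix_len=0
Fragment 3: offset=8 data="mOp" -> buffer=??UcHIIbmOp??????? -> prefix_len=0
Fragment 4: offset=15 data="vxi" -> buffer=??UcHIIbmOp????vxi -> prefix_len=0
Fragment 5: offset=0 data="vU" -> buffer=vUUcHIIbmOp????vxi -> prefix_len=11
Fragment 6: offset=11 data="cqyo" -> buffer=vUUcHIIbmOpcqyovxi -> prefix_len=18

Answer: 0 0 0 0 11 18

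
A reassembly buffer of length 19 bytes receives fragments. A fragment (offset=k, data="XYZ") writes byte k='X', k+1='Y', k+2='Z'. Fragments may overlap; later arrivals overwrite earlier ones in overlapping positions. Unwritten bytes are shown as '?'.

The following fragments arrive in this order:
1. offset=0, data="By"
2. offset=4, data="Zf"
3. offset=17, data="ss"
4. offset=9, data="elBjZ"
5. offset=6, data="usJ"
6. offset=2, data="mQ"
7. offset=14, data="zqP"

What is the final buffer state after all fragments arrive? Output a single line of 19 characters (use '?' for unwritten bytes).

Fragment 1: offset=0 data="By" -> buffer=By?????????????????
Fragment 2: offset=4 data="Zf" -> buffer=By??Zf?????????????
Fragment 3: offset=17 data="ss" -> buffer=By??Zf???????????ss
Fragment 4: offset=9 data="elBjZ" -> buffer=By??Zf???elBjZ???ss
Fragment 5: offset=6 data="usJ" -> buffer=By??ZfusJelBjZ???ss
Fragment 6: offset=2 data="mQ" -> buffer=BymQZfusJelBjZ???ss
Fragment 7: offset=14 data="zqP" -> buffer=BymQZfusJelBjZzqPss

Answer: BymQZfusJelBjZzqPss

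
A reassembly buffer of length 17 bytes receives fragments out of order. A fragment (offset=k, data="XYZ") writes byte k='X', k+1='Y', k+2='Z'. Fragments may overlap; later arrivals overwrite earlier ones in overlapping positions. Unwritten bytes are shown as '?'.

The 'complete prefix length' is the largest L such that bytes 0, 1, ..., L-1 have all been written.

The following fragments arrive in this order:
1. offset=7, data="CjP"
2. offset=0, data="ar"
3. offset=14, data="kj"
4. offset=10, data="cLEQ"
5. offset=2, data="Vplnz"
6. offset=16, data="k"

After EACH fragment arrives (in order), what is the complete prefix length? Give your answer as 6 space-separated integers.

Fragment 1: offset=7 data="CjP" -> buffer=???????CjP??????? -> prefix_len=0
Fragment 2: offset=0 data="ar" -> buffer=ar?????CjP??????? -> prefix_len=2
Fragment 3: offset=14 data="kj" -> buffer=ar?????CjP????kj? -> prefix_len=2
Fragment 4: offset=10 data="cLEQ" -> buffer=ar?????CjPcLEQkj? -> prefix_len=2
Fragment 5: offset=2 data="Vplnz" -> buffer=arVplnzCjPcLEQkj? -> prefix_len=16
Fragment 6: offset=16 data="k" -> buffer=arVplnzCjPcLEQkjk -> prefix_len=17

Answer: 0 2 2 2 16 17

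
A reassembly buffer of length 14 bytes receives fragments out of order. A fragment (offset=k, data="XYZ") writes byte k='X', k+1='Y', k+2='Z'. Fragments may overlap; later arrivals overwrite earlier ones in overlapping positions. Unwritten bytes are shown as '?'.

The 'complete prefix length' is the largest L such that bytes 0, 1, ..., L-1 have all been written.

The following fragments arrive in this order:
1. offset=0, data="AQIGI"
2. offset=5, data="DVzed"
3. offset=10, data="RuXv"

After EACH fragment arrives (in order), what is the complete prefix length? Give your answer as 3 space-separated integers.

Fragment 1: offset=0 data="AQIGI" -> buffer=AQIGI????????? -> prefix_len=5
Fragment 2: offset=5 data="DVzed" -> buffer=AQIGIDVzed???? -> prefix_len=10
Fragment 3: offset=10 data="RuXv" -> buffer=AQIGIDVzedRuXv -> prefix_len=14

Answer: 5 10 14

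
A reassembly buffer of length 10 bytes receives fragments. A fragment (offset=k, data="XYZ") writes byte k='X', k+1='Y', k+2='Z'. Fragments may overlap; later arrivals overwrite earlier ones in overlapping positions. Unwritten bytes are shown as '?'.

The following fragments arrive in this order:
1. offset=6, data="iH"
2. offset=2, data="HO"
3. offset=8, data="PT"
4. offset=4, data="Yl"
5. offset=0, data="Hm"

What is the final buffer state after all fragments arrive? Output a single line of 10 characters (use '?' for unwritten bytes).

Answer: HmHOYliHPT

Derivation:
Fragment 1: offset=6 data="iH" -> buffer=??????iH??
Fragment 2: offset=2 data="HO" -> buffer=??HO??iH??
Fragment 3: offset=8 data="PT" -> buffer=??HO??iHPT
Fragment 4: offset=4 data="Yl" -> buffer=??HOYliHPT
Fragment 5: offset=0 data="Hm" -> buffer=HmHOYliHPT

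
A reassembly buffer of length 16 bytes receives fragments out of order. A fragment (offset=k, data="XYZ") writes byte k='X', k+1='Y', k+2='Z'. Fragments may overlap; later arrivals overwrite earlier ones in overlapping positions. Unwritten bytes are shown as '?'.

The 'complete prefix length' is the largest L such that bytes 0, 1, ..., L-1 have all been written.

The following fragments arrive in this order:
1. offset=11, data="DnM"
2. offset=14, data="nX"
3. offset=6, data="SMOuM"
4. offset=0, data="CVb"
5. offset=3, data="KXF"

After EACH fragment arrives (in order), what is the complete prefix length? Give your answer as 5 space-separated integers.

Answer: 0 0 0 3 16

Derivation:
Fragment 1: offset=11 data="DnM" -> buffer=???????????DnM?? -> prefix_len=0
Fragment 2: offset=14 data="nX" -> buffer=???????????DnMnX -> prefix_len=0
Fragment 3: offset=6 data="SMOuM" -> buffer=??????SMOuMDnMnX -> prefix_len=0
Fragment 4: offset=0 data="CVb" -> buffer=CVb???SMOuMDnMnX -> prefix_len=3
Fragment 5: offset=3 data="KXF" -> buffer=CVbKXFSMOuMDnMnX -> prefix_len=16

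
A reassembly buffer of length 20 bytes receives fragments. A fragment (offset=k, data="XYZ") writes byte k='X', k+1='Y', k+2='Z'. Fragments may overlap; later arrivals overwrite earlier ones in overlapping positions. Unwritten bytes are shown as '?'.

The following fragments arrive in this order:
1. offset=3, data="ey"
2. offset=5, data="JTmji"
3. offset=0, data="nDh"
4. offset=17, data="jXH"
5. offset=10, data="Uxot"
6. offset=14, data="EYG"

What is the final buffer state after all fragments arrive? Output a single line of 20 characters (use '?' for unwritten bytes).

Fragment 1: offset=3 data="ey" -> buffer=???ey???????????????
Fragment 2: offset=5 data="JTmji" -> buffer=???eyJTmji??????????
Fragment 3: offset=0 data="nDh" -> buffer=nDheyJTmji??????????
Fragment 4: offset=17 data="jXH" -> buffer=nDheyJTmji???????jXH
Fragment 5: offset=10 data="Uxot" -> buffer=nDheyJTmjiUxot???jXH
Fragment 6: offset=14 data="EYG" -> buffer=nDheyJTmjiUxotEYGjXH

Answer: nDheyJTmjiUxotEYGjXH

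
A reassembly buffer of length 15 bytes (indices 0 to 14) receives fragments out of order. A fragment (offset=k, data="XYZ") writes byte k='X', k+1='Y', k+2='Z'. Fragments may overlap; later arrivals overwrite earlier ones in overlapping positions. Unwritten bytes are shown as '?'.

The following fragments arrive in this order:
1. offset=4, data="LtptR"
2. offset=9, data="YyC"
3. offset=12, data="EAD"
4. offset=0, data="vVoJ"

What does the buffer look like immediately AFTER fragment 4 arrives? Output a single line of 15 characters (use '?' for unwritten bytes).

Answer: vVoJLtptRYyCEAD

Derivation:
Fragment 1: offset=4 data="LtptR" -> buffer=????LtptR??????
Fragment 2: offset=9 data="YyC" -> buffer=????LtptRYyC???
Fragment 3: offset=12 data="EAD" -> buffer=????LtptRYyCEAD
Fragment 4: offset=0 data="vVoJ" -> buffer=vVoJLtptRYyCEAD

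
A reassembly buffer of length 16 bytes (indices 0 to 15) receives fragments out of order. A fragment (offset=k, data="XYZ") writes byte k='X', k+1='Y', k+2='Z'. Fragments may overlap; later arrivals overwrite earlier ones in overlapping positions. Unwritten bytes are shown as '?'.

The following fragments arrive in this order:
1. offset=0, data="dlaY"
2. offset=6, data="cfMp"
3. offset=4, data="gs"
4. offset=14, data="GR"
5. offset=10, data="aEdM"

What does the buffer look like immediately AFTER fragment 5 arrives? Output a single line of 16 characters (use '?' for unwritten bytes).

Answer: dlaYgscfMpaEdMGR

Derivation:
Fragment 1: offset=0 data="dlaY" -> buffer=dlaY????????????
Fragment 2: offset=6 data="cfMp" -> buffer=dlaY??cfMp??????
Fragment 3: offset=4 data="gs" -> buffer=dlaYgscfMp??????
Fragment 4: offset=14 data="GR" -> buffer=dlaYgscfMp????GR
Fragment 5: offset=10 data="aEdM" -> buffer=dlaYgscfMpaEdMGR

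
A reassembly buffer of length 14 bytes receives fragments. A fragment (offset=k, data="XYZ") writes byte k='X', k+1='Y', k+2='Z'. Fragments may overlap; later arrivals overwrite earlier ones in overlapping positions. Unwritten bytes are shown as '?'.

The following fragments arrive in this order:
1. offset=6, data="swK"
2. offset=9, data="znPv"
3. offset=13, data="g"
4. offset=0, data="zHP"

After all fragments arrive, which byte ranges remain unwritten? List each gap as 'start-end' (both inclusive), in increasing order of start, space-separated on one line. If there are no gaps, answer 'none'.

Fragment 1: offset=6 len=3
Fragment 2: offset=9 len=4
Fragment 3: offset=13 len=1
Fragment 4: offset=0 len=3
Gaps: 3-5

Answer: 3-5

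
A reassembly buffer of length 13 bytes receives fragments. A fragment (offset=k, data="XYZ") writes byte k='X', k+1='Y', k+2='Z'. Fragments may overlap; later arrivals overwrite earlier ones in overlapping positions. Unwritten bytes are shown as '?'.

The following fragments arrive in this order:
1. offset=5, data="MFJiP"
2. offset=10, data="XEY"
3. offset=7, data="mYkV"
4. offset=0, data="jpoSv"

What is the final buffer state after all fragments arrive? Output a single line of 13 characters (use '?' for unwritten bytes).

Answer: jpoSvMFmYkVEY

Derivation:
Fragment 1: offset=5 data="MFJiP" -> buffer=?????MFJiP???
Fragment 2: offset=10 data="XEY" -> buffer=?????MFJiPXEY
Fragment 3: offset=7 data="mYkV" -> buffer=?????MFmYkVEY
Fragment 4: offset=0 data="jpoSv" -> buffer=jpoSvMFmYkVEY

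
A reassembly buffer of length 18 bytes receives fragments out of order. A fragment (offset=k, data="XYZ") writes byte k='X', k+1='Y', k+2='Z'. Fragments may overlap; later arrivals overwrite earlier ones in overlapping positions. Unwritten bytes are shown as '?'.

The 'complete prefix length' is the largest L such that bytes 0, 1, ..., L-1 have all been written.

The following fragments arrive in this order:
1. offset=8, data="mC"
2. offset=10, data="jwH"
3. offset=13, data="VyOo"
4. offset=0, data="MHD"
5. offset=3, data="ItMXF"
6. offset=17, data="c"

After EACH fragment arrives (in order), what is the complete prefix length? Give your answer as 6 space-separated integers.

Fragment 1: offset=8 data="mC" -> buffer=????????mC???????? -> prefix_len=0
Fragment 2: offset=10 data="jwH" -> buffer=????????mCjwH????? -> prefix_len=0
Fragment 3: offset=13 data="VyOo" -> buffer=????????mCjwHVyOo? -> prefix_len=0
Fragment 4: offset=0 data="MHD" -> buffer=MHD?????mCjwHVyOo? -> prefix_len=3
Fragment 5: offset=3 data="ItMXF" -> buffer=MHDItMXFmCjwHVyOo? -> prefix_len=17
Fragment 6: offset=17 data="c" -> buffer=MHDItMXFmCjwHVyOoc -> prefix_len=18

Answer: 0 0 0 3 17 18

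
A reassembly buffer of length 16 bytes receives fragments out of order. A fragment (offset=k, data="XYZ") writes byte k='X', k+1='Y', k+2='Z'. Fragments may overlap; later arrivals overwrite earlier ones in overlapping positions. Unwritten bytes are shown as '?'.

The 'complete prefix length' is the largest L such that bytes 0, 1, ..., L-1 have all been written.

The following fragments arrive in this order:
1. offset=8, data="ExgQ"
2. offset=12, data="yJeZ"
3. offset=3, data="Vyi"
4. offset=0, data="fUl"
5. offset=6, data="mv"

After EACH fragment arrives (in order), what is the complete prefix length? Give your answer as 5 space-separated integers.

Fragment 1: offset=8 data="ExgQ" -> buffer=????????ExgQ???? -> prefix_len=0
Fragment 2: offset=12 data="yJeZ" -> buffer=????????ExgQyJeZ -> prefix_len=0
Fragment 3: offset=3 data="Vyi" -> buffer=???Vyi??ExgQyJeZ -> prefix_len=0
Fragment 4: offset=0 data="fUl" -> buffer=fUlVyi??ExgQyJeZ -> prefix_len=6
Fragment 5: offset=6 data="mv" -> buffer=fUlVyimvExgQyJeZ -> prefix_len=16

Answer: 0 0 0 6 16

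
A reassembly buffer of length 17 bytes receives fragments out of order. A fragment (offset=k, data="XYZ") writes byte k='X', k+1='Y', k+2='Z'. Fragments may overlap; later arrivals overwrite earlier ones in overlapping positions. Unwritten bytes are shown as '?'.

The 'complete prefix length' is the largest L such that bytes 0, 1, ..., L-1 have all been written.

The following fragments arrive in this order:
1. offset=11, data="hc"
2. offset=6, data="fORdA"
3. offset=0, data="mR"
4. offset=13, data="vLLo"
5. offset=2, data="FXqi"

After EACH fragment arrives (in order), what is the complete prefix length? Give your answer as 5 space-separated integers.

Fragment 1: offset=11 data="hc" -> buffer=???????????hc???? -> prefix_len=0
Fragment 2: offset=6 data="fORdA" -> buffer=??????fORdAhc???? -> prefix_len=0
Fragment 3: offset=0 data="mR" -> buffer=mR????fORdAhc???? -> prefix_len=2
Fragment 4: offset=13 data="vLLo" -> buffer=mR????fORdAhcvLLo -> prefix_len=2
Fragment 5: offset=2 data="FXqi" -> buffer=mRFXqifORdAhcvLLo -> prefix_len=17

Answer: 0 0 2 2 17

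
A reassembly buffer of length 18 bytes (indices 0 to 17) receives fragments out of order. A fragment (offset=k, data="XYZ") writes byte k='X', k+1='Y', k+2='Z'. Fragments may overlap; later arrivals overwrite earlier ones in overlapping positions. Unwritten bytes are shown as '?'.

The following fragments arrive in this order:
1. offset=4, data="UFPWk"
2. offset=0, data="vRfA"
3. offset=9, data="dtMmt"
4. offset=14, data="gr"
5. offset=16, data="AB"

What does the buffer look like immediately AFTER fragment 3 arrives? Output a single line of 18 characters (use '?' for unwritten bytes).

Fragment 1: offset=4 data="UFPWk" -> buffer=????UFPWk?????????
Fragment 2: offset=0 data="vRfA" -> buffer=vRfAUFPWk?????????
Fragment 3: offset=9 data="dtMmt" -> buffer=vRfAUFPWkdtMmt????

Answer: vRfAUFPWkdtMmt????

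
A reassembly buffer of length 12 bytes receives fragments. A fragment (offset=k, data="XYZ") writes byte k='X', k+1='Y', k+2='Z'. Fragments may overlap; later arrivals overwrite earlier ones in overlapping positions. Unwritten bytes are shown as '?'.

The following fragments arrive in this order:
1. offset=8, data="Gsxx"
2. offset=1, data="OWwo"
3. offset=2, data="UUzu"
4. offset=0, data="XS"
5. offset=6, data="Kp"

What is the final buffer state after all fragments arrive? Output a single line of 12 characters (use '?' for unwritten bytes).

Fragment 1: offset=8 data="Gsxx" -> buffer=????????Gsxx
Fragment 2: offset=1 data="OWwo" -> buffer=?OWwo???Gsxx
Fragment 3: offset=2 data="UUzu" -> buffer=?OUUzu??Gsxx
Fragment 4: offset=0 data="XS" -> buffer=XSUUzu??Gsxx
Fragment 5: offset=6 data="Kp" -> buffer=XSUUzuKpGsxx

Answer: XSUUzuKpGsxx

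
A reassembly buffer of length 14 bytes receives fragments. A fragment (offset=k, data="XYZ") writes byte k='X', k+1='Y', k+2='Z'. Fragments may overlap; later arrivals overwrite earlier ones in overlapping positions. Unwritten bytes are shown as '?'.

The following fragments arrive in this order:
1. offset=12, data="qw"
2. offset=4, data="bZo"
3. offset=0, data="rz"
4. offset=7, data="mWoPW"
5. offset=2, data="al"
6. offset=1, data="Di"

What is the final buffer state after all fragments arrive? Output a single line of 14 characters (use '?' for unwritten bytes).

Answer: rDilbZomWoPWqw

Derivation:
Fragment 1: offset=12 data="qw" -> buffer=????????????qw
Fragment 2: offset=4 data="bZo" -> buffer=????bZo?????qw
Fragment 3: offset=0 data="rz" -> buffer=rz??bZo?????qw
Fragment 4: offset=7 data="mWoPW" -> buffer=rz??bZomWoPWqw
Fragment 5: offset=2 data="al" -> buffer=rzalbZomWoPWqw
Fragment 6: offset=1 data="Di" -> buffer=rDilbZomWoPWqw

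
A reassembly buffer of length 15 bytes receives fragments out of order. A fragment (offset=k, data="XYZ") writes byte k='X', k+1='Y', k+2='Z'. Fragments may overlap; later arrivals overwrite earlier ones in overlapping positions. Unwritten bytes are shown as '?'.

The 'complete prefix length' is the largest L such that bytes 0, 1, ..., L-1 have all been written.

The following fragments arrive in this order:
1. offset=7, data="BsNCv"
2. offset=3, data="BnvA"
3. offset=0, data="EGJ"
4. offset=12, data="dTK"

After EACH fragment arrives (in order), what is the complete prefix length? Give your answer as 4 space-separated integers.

Answer: 0 0 12 15

Derivation:
Fragment 1: offset=7 data="BsNCv" -> buffer=???????BsNCv??? -> prefix_len=0
Fragment 2: offset=3 data="BnvA" -> buffer=???BnvABsNCv??? -> prefix_len=0
Fragment 3: offset=0 data="EGJ" -> buffer=EGJBnvABsNCv??? -> prefix_len=12
Fragment 4: offset=12 data="dTK" -> buffer=EGJBnvABsNCvdTK -> prefix_len=15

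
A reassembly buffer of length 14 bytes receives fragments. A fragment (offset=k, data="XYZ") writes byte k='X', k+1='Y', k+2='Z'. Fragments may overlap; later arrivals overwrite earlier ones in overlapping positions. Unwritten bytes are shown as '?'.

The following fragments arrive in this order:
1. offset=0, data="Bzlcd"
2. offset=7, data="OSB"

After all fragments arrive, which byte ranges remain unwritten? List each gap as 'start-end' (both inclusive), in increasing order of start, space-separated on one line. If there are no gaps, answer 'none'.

Answer: 5-6 10-13

Derivation:
Fragment 1: offset=0 len=5
Fragment 2: offset=7 len=3
Gaps: 5-6 10-13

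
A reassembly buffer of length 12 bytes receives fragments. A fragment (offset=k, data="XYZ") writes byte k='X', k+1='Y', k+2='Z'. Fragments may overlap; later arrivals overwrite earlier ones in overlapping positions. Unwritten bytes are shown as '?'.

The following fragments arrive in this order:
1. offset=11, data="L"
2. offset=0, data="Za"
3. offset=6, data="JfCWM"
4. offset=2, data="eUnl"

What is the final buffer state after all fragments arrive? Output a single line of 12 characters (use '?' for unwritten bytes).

Answer: ZaeUnlJfCWML

Derivation:
Fragment 1: offset=11 data="L" -> buffer=???????????L
Fragment 2: offset=0 data="Za" -> buffer=Za?????????L
Fragment 3: offset=6 data="JfCWM" -> buffer=Za????JfCWML
Fragment 4: offset=2 data="eUnl" -> buffer=ZaeUnlJfCWML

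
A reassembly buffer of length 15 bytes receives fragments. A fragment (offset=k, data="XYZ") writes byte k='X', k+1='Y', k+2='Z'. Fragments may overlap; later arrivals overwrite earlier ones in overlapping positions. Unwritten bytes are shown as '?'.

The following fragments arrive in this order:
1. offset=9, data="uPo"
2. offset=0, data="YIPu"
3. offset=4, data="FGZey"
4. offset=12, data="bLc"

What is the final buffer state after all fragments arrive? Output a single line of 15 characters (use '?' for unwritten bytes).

Fragment 1: offset=9 data="uPo" -> buffer=?????????uPo???
Fragment 2: offset=0 data="YIPu" -> buffer=YIPu?????uPo???
Fragment 3: offset=4 data="FGZey" -> buffer=YIPuFGZeyuPo???
Fragment 4: offset=12 data="bLc" -> buffer=YIPuFGZeyuPobLc

Answer: YIPuFGZeyuPobLc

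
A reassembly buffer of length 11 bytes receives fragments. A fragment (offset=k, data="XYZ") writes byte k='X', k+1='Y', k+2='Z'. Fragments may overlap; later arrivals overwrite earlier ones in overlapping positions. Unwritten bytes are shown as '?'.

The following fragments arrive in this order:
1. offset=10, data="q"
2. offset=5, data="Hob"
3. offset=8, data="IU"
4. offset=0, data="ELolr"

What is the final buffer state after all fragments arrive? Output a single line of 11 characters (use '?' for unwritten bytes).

Answer: ELolrHobIUq

Derivation:
Fragment 1: offset=10 data="q" -> buffer=??????????q
Fragment 2: offset=5 data="Hob" -> buffer=?????Hob??q
Fragment 3: offset=8 data="IU" -> buffer=?????HobIUq
Fragment 4: offset=0 data="ELolr" -> buffer=ELolrHobIUq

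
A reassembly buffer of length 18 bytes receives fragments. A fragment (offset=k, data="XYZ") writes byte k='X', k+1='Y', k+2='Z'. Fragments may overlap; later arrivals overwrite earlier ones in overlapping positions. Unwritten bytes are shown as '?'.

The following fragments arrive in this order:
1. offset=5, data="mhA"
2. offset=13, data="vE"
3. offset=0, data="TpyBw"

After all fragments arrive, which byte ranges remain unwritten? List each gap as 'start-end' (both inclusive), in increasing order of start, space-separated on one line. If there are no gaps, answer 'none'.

Answer: 8-12 15-17

Derivation:
Fragment 1: offset=5 len=3
Fragment 2: offset=13 len=2
Fragment 3: offset=0 len=5
Gaps: 8-12 15-17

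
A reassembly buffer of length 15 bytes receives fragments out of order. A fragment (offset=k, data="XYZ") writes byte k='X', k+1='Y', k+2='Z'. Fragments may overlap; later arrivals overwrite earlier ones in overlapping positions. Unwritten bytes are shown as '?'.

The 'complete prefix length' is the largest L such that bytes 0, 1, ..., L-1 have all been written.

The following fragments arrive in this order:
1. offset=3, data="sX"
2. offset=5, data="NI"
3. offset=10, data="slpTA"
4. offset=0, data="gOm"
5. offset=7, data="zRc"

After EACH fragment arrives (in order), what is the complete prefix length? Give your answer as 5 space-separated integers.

Fragment 1: offset=3 data="sX" -> buffer=???sX?????????? -> prefix_len=0
Fragment 2: offset=5 data="NI" -> buffer=???sXNI???????? -> prefix_len=0
Fragment 3: offset=10 data="slpTA" -> buffer=???sXNI???slpTA -> prefix_len=0
Fragment 4: offset=0 data="gOm" -> buffer=gOmsXNI???slpTA -> prefix_len=7
Fragment 5: offset=7 data="zRc" -> buffer=gOmsXNIzRcslpTA -> prefix_len=15

Answer: 0 0 0 7 15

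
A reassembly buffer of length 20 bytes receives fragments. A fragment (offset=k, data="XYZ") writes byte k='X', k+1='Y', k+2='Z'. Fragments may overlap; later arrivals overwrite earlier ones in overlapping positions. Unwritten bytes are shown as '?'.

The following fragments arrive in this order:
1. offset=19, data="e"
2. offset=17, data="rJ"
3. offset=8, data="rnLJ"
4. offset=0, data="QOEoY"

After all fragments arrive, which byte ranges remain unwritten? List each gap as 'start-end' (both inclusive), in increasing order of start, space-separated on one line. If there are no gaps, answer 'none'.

Fragment 1: offset=19 len=1
Fragment 2: offset=17 len=2
Fragment 3: offset=8 len=4
Fragment 4: offset=0 len=5
Gaps: 5-7 12-16

Answer: 5-7 12-16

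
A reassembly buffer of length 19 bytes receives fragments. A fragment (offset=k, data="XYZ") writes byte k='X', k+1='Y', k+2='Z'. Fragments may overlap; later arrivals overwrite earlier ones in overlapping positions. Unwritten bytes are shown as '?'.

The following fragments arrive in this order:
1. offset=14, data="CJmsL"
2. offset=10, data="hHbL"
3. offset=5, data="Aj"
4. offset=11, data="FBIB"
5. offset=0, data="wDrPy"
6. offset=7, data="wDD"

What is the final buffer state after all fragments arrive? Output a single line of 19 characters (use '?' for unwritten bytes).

Answer: wDrPyAjwDDhFBIBJmsL

Derivation:
Fragment 1: offset=14 data="CJmsL" -> buffer=??????????????CJmsL
Fragment 2: offset=10 data="hHbL" -> buffer=??????????hHbLCJmsL
Fragment 3: offset=5 data="Aj" -> buffer=?????Aj???hHbLCJmsL
Fragment 4: offset=11 data="FBIB" -> buffer=?????Aj???hFBIBJmsL
Fragment 5: offset=0 data="wDrPy" -> buffer=wDrPyAj???hFBIBJmsL
Fragment 6: offset=7 data="wDD" -> buffer=wDrPyAjwDDhFBIBJmsL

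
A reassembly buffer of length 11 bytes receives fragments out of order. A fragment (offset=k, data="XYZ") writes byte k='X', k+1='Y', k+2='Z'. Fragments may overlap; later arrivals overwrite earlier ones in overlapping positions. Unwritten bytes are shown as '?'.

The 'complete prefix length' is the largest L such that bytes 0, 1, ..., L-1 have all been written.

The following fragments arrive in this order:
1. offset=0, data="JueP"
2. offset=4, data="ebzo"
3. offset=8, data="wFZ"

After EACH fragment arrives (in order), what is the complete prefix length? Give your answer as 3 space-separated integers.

Answer: 4 8 11

Derivation:
Fragment 1: offset=0 data="JueP" -> buffer=JueP??????? -> prefix_len=4
Fragment 2: offset=4 data="ebzo" -> buffer=JuePebzo??? -> prefix_len=8
Fragment 3: offset=8 data="wFZ" -> buffer=JuePebzowFZ -> prefix_len=11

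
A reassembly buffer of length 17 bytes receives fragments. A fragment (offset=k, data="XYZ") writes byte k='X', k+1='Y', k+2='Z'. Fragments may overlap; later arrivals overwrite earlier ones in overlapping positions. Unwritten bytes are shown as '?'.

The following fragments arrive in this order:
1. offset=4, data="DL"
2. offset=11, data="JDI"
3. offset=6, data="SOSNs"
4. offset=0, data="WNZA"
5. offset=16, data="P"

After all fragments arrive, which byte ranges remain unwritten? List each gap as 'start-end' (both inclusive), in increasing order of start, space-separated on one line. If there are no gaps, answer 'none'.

Fragment 1: offset=4 len=2
Fragment 2: offset=11 len=3
Fragment 3: offset=6 len=5
Fragment 4: offset=0 len=4
Fragment 5: offset=16 len=1
Gaps: 14-15

Answer: 14-15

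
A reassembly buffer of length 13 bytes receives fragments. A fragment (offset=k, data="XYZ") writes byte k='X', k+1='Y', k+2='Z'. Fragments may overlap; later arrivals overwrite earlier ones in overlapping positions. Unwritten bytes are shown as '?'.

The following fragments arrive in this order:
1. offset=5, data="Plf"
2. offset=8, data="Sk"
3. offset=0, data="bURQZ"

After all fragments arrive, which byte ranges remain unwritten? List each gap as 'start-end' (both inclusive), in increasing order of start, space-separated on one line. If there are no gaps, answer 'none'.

Answer: 10-12

Derivation:
Fragment 1: offset=5 len=3
Fragment 2: offset=8 len=2
Fragment 3: offset=0 len=5
Gaps: 10-12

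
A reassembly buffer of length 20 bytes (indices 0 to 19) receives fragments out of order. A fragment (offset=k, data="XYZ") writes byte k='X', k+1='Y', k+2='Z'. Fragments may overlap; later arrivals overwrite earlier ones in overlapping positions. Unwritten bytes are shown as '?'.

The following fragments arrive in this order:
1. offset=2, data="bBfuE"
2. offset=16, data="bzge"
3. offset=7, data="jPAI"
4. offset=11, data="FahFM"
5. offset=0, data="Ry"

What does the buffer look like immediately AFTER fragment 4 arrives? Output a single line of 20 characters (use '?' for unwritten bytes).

Answer: ??bBfuEjPAIFahFMbzge

Derivation:
Fragment 1: offset=2 data="bBfuE" -> buffer=??bBfuE?????????????
Fragment 2: offset=16 data="bzge" -> buffer=??bBfuE?????????bzge
Fragment 3: offset=7 data="jPAI" -> buffer=??bBfuEjPAI?????bzge
Fragment 4: offset=11 data="FahFM" -> buffer=??bBfuEjPAIFahFMbzge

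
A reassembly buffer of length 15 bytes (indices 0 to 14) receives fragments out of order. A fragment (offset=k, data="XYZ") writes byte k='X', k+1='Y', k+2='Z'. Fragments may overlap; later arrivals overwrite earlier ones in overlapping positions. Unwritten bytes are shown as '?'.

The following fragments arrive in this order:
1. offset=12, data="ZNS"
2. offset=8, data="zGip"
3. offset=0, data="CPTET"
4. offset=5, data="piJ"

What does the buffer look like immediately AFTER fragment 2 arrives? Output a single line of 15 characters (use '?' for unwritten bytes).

Answer: ????????zGipZNS

Derivation:
Fragment 1: offset=12 data="ZNS" -> buffer=????????????ZNS
Fragment 2: offset=8 data="zGip" -> buffer=????????zGipZNS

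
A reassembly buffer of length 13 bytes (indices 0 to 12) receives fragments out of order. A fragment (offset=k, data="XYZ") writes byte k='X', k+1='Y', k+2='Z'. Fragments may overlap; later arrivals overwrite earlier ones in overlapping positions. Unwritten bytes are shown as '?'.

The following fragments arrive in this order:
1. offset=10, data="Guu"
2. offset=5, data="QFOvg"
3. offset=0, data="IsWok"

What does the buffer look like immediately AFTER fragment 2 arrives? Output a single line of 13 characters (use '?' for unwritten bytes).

Fragment 1: offset=10 data="Guu" -> buffer=??????????Guu
Fragment 2: offset=5 data="QFOvg" -> buffer=?????QFOvgGuu

Answer: ?????QFOvgGuu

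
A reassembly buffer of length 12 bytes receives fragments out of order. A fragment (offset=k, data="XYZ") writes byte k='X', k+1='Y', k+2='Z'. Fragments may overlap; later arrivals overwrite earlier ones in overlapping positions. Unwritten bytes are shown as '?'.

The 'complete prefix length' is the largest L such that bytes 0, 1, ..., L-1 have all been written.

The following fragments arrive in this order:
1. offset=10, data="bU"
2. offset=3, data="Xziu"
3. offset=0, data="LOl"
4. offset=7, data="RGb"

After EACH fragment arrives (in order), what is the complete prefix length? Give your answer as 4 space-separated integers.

Answer: 0 0 7 12

Derivation:
Fragment 1: offset=10 data="bU" -> buffer=??????????bU -> prefix_len=0
Fragment 2: offset=3 data="Xziu" -> buffer=???Xziu???bU -> prefix_len=0
Fragment 3: offset=0 data="LOl" -> buffer=LOlXziu???bU -> prefix_len=7
Fragment 4: offset=7 data="RGb" -> buffer=LOlXziuRGbbU -> prefix_len=12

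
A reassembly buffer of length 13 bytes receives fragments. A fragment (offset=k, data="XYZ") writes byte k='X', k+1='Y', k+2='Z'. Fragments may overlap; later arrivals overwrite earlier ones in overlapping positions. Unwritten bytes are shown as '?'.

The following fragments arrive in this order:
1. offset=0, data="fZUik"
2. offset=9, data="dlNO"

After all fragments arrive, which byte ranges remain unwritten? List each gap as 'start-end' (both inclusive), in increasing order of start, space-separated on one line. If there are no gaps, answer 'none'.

Answer: 5-8

Derivation:
Fragment 1: offset=0 len=5
Fragment 2: offset=9 len=4
Gaps: 5-8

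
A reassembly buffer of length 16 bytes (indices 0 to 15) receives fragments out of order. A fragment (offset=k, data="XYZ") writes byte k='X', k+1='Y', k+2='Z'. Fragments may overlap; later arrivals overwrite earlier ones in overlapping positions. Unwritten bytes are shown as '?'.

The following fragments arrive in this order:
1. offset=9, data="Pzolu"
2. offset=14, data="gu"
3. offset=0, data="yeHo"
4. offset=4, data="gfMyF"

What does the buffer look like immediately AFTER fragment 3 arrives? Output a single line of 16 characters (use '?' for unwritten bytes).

Fragment 1: offset=9 data="Pzolu" -> buffer=?????????Pzolu??
Fragment 2: offset=14 data="gu" -> buffer=?????????Pzolugu
Fragment 3: offset=0 data="yeHo" -> buffer=yeHo?????Pzolugu

Answer: yeHo?????Pzolugu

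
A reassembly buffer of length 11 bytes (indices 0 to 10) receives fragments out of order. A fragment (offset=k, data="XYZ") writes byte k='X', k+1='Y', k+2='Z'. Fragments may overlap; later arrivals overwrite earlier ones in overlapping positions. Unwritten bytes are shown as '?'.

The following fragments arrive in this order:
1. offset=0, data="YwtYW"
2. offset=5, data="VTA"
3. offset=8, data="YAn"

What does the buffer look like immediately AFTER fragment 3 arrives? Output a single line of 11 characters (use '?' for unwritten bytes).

Fragment 1: offset=0 data="YwtYW" -> buffer=YwtYW??????
Fragment 2: offset=5 data="VTA" -> buffer=YwtYWVTA???
Fragment 3: offset=8 data="YAn" -> buffer=YwtYWVTAYAn

Answer: YwtYWVTAYAn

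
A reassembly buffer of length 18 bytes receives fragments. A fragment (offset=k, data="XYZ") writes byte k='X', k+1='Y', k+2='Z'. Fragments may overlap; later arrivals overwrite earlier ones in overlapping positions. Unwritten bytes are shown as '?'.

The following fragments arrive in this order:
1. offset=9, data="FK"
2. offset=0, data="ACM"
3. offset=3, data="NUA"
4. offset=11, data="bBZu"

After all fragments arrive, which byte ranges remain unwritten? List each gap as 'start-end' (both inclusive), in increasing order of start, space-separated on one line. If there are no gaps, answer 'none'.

Answer: 6-8 15-17

Derivation:
Fragment 1: offset=9 len=2
Fragment 2: offset=0 len=3
Fragment 3: offset=3 len=3
Fragment 4: offset=11 len=4
Gaps: 6-8 15-17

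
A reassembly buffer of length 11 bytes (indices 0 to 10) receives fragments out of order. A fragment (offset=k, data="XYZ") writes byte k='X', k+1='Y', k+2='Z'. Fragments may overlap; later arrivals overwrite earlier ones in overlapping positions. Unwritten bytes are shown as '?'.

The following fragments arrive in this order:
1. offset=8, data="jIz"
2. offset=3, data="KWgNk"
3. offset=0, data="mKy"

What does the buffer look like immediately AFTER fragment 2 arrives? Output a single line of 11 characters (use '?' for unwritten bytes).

Fragment 1: offset=8 data="jIz" -> buffer=????????jIz
Fragment 2: offset=3 data="KWgNk" -> buffer=???KWgNkjIz

Answer: ???KWgNkjIz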